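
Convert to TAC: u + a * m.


Break into single-operator statements:
t1 = a * m
t2 = u + t1


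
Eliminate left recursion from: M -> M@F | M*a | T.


Left-recursive alternatives: M@F, M*a; non-recursive: T
Introduce M': M -> TM', M' -> @FM' | *aM' | ε


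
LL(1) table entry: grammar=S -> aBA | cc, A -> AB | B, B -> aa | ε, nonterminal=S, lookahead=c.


For [S, c]: 'c' ∈ FIRST(cc)
Entry: S -> cc


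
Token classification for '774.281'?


Pattern: digits with a decimal point
Type: FLOAT_LITERAL


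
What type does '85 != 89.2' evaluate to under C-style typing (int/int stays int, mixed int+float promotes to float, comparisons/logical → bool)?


Operand types: int != float
Rule: comparison yields bool
Result type: bool


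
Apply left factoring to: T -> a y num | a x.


Common prefix: 'a'
Factored: T -> a T', T' -> y num | x


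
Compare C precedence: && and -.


'-' is additive (level 9); '&&' is logical AND (level 2)
Higher level binds tighter
'-' has higher precedence than '&&'


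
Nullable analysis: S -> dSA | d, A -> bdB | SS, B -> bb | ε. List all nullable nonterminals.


A nonterminal is nullable iff some alternative derives ε (directly, or every symbol in it is nullable)
Nullable: {B}


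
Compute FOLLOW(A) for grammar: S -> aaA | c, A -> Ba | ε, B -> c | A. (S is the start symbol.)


$ ∈ FOLLOW(S). For each A -> αBβ: add FIRST(β)\{ε} to FOLLOW(B); if β nullable, add FOLLOW(A).
FOLLOW(A) = {$, a}


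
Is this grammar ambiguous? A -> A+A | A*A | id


'id+id*id' has two parse trees (no precedence encoded between + and *)
Ambiguous


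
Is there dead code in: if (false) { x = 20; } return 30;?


condition is constant false, so the whole block is unreachable
Dead: 'if (false) { x = 20; }'


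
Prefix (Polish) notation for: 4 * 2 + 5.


left-to-right (same/higher precedence on left): tree is (+ (* 4 2) 5)
Prefix: + * 4 2 5


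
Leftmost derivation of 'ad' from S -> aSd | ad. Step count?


Derivation: S => ad
Steps: 1


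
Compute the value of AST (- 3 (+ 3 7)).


Evaluate inner: (+ 3 7) = 10
Evaluate root: (- 3 10) = -7
Result: -7


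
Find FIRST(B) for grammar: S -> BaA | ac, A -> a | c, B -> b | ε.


Per alternative of B: FIRST(b) = {b}; FIRST(ε) = {ε}
FIRST(B) = {b, ε}


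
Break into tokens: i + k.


Scan left to right, longest-match per lexeme
Tokens: ID(i), OP(+), ID(k)


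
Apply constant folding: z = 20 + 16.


20 + 16 = 36 at compile time
Optimized: z = 36


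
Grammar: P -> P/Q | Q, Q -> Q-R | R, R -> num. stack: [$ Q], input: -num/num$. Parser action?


shift '-' to continue Q -> Q-R
Action: shift


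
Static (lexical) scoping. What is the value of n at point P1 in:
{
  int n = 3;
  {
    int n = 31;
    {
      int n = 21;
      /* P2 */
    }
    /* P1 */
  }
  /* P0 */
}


n declared in the same block as P1
n = 31


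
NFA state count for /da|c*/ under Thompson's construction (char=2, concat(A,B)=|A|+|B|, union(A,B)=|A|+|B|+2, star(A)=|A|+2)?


Syntax tree has 3 char leaf(s), 1 union(s), 1 star(s)
chars contribute 3×2 = 6; each union adds +2; each star adds +2
Total: 6 + 2 + 2 = 10 states


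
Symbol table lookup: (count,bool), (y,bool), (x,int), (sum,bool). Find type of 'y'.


Lookup 'y' → type bool


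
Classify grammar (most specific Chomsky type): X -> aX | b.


Right-linear: every RHS is a terminal or a terminal followed by one nonterminal
Classification: Type 3 (Regular)


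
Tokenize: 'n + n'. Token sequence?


Scan left to right, longest-match per lexeme
Tokens: ID(n), OP(+), ID(n)


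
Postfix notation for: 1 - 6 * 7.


* has higher precedence, evaluate 6*7 first
Postfix: 1 6 7 * -


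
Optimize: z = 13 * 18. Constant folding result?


13 * 18 = 234 at compile time
Optimized: z = 234


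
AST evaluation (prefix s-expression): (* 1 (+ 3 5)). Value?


Evaluate inner: (+ 3 5) = 8
Evaluate root: (* 1 8) = 8
Result: 8


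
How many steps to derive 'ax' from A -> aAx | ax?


Derivation: A => ax
Steps: 1


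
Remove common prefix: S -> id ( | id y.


Common prefix: 'id'
Factored: S -> id S', S' -> ( | y


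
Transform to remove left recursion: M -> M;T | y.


Left-recursive alternatives: M;T; non-recursive: y
Introduce M': M -> yM', M' -> ;TM' | ε


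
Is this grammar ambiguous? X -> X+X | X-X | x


'x+x-x' has two parse trees (no precedence encoded between + and -)
Ambiguous


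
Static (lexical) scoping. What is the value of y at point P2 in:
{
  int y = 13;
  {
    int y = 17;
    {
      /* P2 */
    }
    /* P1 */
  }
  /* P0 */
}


P2's block does not declare y; resolves to the enclosing declaration at depth 1
y = 17


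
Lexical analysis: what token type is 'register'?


Pattern: reserved word
Type: KEYWORD


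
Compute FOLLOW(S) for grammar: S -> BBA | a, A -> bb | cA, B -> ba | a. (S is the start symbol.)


$ ∈ FOLLOW(S). For each A -> αBβ: add FIRST(β)\{ε} to FOLLOW(B); if β nullable, add FOLLOW(A).
FOLLOW(S) = {$}


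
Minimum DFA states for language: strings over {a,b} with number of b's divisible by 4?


Track (count of b) mod 4: states 0..3, accept at 0
Minimal DFA: 4 states


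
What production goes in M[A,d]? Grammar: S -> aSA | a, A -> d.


For [A, d]: 'd' ∈ FIRST(d)
Entry: A -> d


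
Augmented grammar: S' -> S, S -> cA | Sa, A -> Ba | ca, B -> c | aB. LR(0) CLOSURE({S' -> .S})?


Start: S' -> .S
For each item with dot before a nonterminal B, add B -> .γ for every B-production
Closure: [S' -> .S, S -> .cA, S -> .Sa]


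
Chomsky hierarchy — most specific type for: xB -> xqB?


LHS has context (more than one symbol) and |LHS| ≤ |RHS|
Classification: Type 1 (Context-Sensitive)


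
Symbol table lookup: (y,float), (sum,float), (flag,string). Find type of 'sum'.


Lookup 'sum' → type float


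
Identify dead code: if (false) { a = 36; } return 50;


condition is constant false, so the whole block is unreachable
Dead: 'if (false) { a = 36; }'


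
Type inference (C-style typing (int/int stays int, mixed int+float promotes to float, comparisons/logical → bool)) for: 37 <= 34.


Operand types: int <= int
Rule: comparison yields bool
Result type: bool


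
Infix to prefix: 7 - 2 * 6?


'*' binds tighter: tree is (- 7 (* 2 6))
Prefix: - 7 * 2 6


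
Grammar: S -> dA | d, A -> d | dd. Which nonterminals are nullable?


A nonterminal is nullable iff some alternative derives ε (directly, or every symbol in it is nullable)
Nullable: {}


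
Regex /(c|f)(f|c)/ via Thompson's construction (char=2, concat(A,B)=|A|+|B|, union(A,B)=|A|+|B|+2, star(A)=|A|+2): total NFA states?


Syntax tree has 4 char leaf(s), 2 union(s), 0 star(s)
chars contribute 4×2 = 8; each union adds +2; each star adds +2
Total: 8 + 4 + 0 = 12 states


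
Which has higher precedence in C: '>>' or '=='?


'>>' is shift (level 8); '==' is equality (level 6)
Higher level binds tighter
'>>' has higher precedence than '=='


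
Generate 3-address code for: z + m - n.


Break into single-operator statements:
t1 = z + m
t2 = t1 - n


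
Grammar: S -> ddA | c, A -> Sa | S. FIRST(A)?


Per alternative of A: FIRST(Sa) = {c, d}; FIRST(S) = {c, d}
FIRST(A) = {c, d}


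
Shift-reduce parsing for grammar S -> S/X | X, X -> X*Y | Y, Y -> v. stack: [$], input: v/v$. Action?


no handle on stack; shift 'v'
Action: shift


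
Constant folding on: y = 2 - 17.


2 - 17 = -15 at compile time
Optimized: y = -15


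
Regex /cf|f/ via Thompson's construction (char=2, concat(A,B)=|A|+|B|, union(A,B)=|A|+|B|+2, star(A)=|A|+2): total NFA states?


Syntax tree has 3 char leaf(s), 1 union(s), 0 star(s)
chars contribute 3×2 = 6; each union adds +2; each star adds +2
Total: 6 + 2 + 0 = 8 states


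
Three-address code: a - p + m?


Break into single-operator statements:
t1 = a - p
t2 = t1 + m


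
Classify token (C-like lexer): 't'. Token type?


Pattern: letter/underscore followed by alphanumerics, not a keyword
Type: IDENTIFIER


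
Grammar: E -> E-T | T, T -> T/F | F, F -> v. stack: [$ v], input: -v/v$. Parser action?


'v' on top is the handle for F -> v
Action: reduce (F -> v)


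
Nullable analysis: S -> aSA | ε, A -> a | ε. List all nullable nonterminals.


A nonterminal is nullable iff some alternative derives ε (directly, or every symbol in it is nullable)
Nullable: {A, S}


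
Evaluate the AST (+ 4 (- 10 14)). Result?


Evaluate inner: (- 10 14) = -4
Evaluate root: (+ 4 -4) = 0
Result: 0


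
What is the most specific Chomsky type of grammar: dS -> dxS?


LHS has context (more than one symbol) and |LHS| ≤ |RHS|
Classification: Type 1 (Context-Sensitive)


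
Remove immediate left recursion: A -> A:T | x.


Left-recursive alternatives: A:T; non-recursive: x
Introduce A': A -> xA', A' -> :TA' | ε


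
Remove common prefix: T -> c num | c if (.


Common prefix: 'c'
Factored: T -> c T', T' -> num | if (


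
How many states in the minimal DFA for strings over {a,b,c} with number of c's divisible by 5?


Track (count of c) mod 5: states 0..4, accept at 0
Minimal DFA: 5 states


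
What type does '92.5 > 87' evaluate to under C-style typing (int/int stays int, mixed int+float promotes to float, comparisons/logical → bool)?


Operand types: float > int
Rule: comparison yields bool
Result type: bool


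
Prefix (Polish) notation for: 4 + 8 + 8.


left-to-right (same/higher precedence on left): tree is (+ (+ 4 8) 8)
Prefix: + + 4 8 8


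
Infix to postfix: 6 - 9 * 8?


* has higher precedence, evaluate 9*8 first
Postfix: 6 9 8 * -


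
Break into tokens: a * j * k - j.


Scan left to right, longest-match per lexeme
Tokens: ID(a), OP(*), ID(j), OP(*), ID(k), OP(-), ID(j)


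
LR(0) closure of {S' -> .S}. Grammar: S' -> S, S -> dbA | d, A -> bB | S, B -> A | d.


Start: S' -> .S
For each item with dot before a nonterminal B, add B -> .γ for every B-production
Closure: [S' -> .S, S -> .dbA, S -> .d]


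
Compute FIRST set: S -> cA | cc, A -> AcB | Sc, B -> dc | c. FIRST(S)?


Per alternative of S: FIRST(cA) = {c}; FIRST(cc) = {c}
FIRST(S) = {c}


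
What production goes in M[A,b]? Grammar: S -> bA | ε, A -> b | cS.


For [A, b]: 'b' ∈ FIRST(b)
Entry: A -> b


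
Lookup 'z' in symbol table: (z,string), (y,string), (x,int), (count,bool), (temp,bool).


Lookup 'z' → type string


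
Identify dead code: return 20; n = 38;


statement follows a return and is unreachable
Dead: 'n = 38'


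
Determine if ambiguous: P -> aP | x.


right-linear, alternatives start with distinct terminals 'a' vs 'x': unique leftmost derivation
Unambiguous


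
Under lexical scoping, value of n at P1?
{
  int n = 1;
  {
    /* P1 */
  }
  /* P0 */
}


P1's block does not declare n; resolves to the enclosing declaration at depth 0
n = 1


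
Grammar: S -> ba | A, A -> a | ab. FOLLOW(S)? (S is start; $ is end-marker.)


$ ∈ FOLLOW(S). For each A -> αBβ: add FIRST(β)\{ε} to FOLLOW(B); if β nullable, add FOLLOW(A).
FOLLOW(S) = {$}


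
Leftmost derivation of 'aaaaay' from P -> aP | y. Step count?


Derivation: P => aP => aaP => aaaP => aaaaP => aaaaaP => aaaaay
Steps: 6


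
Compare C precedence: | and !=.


'!=' is equality (level 6); '|' is bitwise OR (level 3)
Higher level binds tighter
'!=' has higher precedence than '|'


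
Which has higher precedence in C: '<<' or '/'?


'/' is multiplicative (level 10); '<<' is shift (level 8)
Higher level binds tighter
'/' has higher precedence than '<<'


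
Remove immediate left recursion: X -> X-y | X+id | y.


Left-recursive alternatives: X-y, X+id; non-recursive: y
Introduce X': X -> yX', X' -> -yX' | +idX' | ε


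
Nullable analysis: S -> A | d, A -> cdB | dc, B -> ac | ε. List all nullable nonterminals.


A nonterminal is nullable iff some alternative derives ε (directly, or every symbol in it is nullable)
Nullable: {B}


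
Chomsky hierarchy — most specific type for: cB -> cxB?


LHS has context (more than one symbol) and |LHS| ≤ |RHS|
Classification: Type 1 (Context-Sensitive)


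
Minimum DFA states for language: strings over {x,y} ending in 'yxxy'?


Track the longest suffix of input matching a prefix of 'yxxy': 5 classes (prefixes of length 0..4)
Minimal DFA: 5 states


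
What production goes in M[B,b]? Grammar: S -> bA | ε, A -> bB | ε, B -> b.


For [B, b]: 'b' ∈ FIRST(b)
Entry: B -> b


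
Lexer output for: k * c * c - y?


Scan left to right, longest-match per lexeme
Tokens: ID(k), OP(*), ID(c), OP(*), ID(c), OP(-), ID(y)


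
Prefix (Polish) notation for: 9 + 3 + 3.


left-to-right (same/higher precedence on left): tree is (+ (+ 9 3) 3)
Prefix: + + 9 3 3


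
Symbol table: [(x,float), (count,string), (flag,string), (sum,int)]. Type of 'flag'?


Lookup 'flag' → type string


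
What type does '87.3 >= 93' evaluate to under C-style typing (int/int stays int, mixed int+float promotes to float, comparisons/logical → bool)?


Operand types: float >= int
Rule: comparison yields bool
Result type: bool


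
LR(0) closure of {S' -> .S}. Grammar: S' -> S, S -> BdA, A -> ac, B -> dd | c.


Start: S' -> .S
For each item with dot before a nonterminal B, add B -> .γ for every B-production
Closure: [S' -> .S, S -> .BdA, B -> .dd, B -> .c]


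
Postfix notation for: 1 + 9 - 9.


Left to right (same or higher precedence on left)
Postfix: 1 9 + 9 -


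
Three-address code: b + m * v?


Break into single-operator statements:
t1 = m * v
t2 = b + t1


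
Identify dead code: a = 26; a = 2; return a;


first assignment to a is overwritten before any read
Dead: 'a = 26'


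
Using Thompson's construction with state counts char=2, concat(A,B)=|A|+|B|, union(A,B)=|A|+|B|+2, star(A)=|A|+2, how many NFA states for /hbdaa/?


Syntax tree has 5 char leaf(s), 0 union(s), 0 star(s)
chars contribute 5×2 = 10; each union adds +2; each star adds +2
Total: 10 + 0 + 0 = 10 states


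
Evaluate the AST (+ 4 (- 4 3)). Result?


Evaluate inner: (- 4 3) = 1
Evaluate root: (+ 4 1) = 5
Result: 5


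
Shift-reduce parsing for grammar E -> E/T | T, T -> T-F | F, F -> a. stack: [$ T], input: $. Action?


lookahead ∉ {-} so T won't extend; reduce E -> T
Action: reduce (E -> T)


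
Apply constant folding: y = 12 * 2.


12 * 2 = 24 at compile time
Optimized: y = 24


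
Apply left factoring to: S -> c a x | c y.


Common prefix: 'c'
Factored: S -> c S', S' -> a x | y


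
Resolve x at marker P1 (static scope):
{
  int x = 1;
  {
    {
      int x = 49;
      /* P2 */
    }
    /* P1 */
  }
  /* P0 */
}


P1's block does not declare x; resolves to the enclosing declaration at depth 0
x = 1


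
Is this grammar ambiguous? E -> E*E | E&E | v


'v*v&v' has two parse trees (no precedence encoded between * and &)
Ambiguous


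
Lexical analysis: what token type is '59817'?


Pattern: digits only
Type: INTEGER_LITERAL


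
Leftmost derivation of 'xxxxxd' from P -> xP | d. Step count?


Derivation: P => xP => xxP => xxxP => xxxxP => xxxxxP => xxxxxd
Steps: 6


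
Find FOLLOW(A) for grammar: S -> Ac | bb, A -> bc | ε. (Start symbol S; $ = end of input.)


$ ∈ FOLLOW(S). For each A -> αBβ: add FIRST(β)\{ε} to FOLLOW(B); if β nullable, add FOLLOW(A).
FOLLOW(A) = {c}


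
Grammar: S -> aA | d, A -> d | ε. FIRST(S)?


Per alternative of S: FIRST(aA) = {a}; FIRST(d) = {d}
FIRST(S) = {a, d}


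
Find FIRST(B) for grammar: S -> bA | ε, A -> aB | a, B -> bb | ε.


Per alternative of B: FIRST(bb) = {b}; FIRST(ε) = {ε}
FIRST(B) = {b, ε}


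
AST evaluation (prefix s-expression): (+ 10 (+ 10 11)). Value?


Evaluate inner: (+ 10 11) = 21
Evaluate root: (+ 10 21) = 31
Result: 31


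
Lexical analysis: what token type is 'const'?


Pattern: reserved word
Type: KEYWORD


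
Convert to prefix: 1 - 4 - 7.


left-to-right (same/higher precedence on left): tree is (- (- 1 4) 7)
Prefix: - - 1 4 7


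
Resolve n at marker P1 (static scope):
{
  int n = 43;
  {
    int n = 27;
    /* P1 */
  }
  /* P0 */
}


n declared in the same block as P1
n = 27


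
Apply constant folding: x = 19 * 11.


19 * 11 = 209 at compile time
Optimized: x = 209


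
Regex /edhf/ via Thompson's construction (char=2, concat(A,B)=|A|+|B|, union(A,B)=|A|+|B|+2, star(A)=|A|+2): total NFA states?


Syntax tree has 4 char leaf(s), 0 union(s), 0 star(s)
chars contribute 4×2 = 8; each union adds +2; each star adds +2
Total: 8 + 0 + 0 = 8 states


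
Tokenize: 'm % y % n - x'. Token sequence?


Scan left to right, longest-match per lexeme
Tokens: ID(m), OP(%), ID(y), OP(%), ID(n), OP(-), ID(x)


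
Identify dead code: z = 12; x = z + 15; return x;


z is read by x's definition; x is returned
No dead code


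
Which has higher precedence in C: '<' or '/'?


'/' is multiplicative (level 10); '<' is relational (level 7)
Higher level binds tighter
'/' has higher precedence than '<'


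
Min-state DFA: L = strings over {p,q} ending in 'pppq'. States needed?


Track the longest suffix of input matching a prefix of 'pppq': 5 classes (prefixes of length 0..4)
Minimal DFA: 5 states


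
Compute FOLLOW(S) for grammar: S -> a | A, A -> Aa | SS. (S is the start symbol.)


$ ∈ FOLLOW(S). For each A -> αBβ: add FIRST(β)\{ε} to FOLLOW(B); if β nullable, add FOLLOW(A).
FOLLOW(S) = {$, a}


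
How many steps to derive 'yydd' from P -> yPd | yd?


Derivation: P => yPd => yydd
Steps: 2


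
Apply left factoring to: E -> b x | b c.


Common prefix: 'b'
Factored: E -> b E', E' -> x | c


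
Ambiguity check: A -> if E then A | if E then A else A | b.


dangling else: 'if E then if E then b else b' parses two ways
Ambiguous


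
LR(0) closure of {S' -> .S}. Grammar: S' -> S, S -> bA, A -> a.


Start: S' -> .S
For each item with dot before a nonterminal B, add B -> .γ for every B-production
Closure: [S' -> .S, S -> .bA]


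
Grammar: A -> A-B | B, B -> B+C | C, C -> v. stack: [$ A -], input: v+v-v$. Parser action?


no handle ('A-' is not any RHS); shift 'v'
Action: shift


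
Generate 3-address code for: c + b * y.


Break into single-operator statements:
t1 = b * y
t2 = c + t1


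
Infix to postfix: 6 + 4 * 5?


* has higher precedence, evaluate 4*5 first
Postfix: 6 4 5 * +


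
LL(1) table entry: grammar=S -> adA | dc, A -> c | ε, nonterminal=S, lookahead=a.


For [S, a]: 'a' ∈ FIRST(adA)
Entry: S -> adA


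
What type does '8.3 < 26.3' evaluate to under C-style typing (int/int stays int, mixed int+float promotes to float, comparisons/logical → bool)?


Operand types: float < float
Rule: comparison yields bool
Result type: bool


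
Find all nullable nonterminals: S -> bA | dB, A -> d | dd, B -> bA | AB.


A nonterminal is nullable iff some alternative derives ε (directly, or every symbol in it is nullable)
Nullable: {}


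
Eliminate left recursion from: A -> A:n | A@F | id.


Left-recursive alternatives: A:n, A@F; non-recursive: id
Introduce A': A -> idA', A' -> :nA' | @FA' | ε


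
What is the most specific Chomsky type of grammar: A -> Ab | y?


Left-linear: every RHS is a terminal or one nonterminal followed by a terminal
Classification: Type 3 (Regular)


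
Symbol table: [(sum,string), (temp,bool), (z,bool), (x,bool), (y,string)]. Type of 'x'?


Lookup 'x' → type bool


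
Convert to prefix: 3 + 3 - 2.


left-to-right (same/higher precedence on left): tree is (- (+ 3 3) 2)
Prefix: - + 3 3 2


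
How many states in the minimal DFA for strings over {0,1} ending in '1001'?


Track the longest suffix of input matching a prefix of '1001': 5 classes (prefixes of length 0..4)
Minimal DFA: 5 states


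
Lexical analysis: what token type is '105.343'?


Pattern: digits with a decimal point
Type: FLOAT_LITERAL


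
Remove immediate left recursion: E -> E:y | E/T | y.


Left-recursive alternatives: E:y, E/T; non-recursive: y
Introduce E': E -> yE', E' -> :yE' | /TE' | ε


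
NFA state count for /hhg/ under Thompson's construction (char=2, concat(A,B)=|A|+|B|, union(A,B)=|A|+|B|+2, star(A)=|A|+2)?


Syntax tree has 3 char leaf(s), 0 union(s), 0 star(s)
chars contribute 3×2 = 6; each union adds +2; each star adds +2
Total: 6 + 0 + 0 = 6 states


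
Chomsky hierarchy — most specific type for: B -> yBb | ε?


Single nonterminal LHS, but y^n b^n is not regular
Classification: Type 2 (Context-Free)


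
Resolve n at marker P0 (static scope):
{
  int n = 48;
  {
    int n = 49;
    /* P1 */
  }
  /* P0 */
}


n declared in the same block as P0
n = 48


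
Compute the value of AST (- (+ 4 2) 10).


Evaluate inner: (+ 4 2) = 6
Evaluate root: (- 6 10) = -4
Result: -4


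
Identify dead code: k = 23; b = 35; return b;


k is assigned but never read
Dead: 'k = 23'


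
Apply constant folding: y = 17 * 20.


17 * 20 = 340 at compile time
Optimized: y = 340


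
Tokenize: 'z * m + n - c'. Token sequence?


Scan left to right, longest-match per lexeme
Tokens: ID(z), OP(*), ID(m), OP(+), ID(n), OP(-), ID(c)


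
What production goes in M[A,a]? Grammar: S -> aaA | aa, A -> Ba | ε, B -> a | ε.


For [A, a]: 'a' ∈ FIRST(Ba)
Entry: A -> Ba


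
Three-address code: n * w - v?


Break into single-operator statements:
t1 = n * w
t2 = t1 - v


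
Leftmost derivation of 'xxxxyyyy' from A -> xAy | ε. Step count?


Derivation: A => xAy => xxAyy => xxxAyyy => xxxxAyyyy => xxxxyyyy
Steps: 5


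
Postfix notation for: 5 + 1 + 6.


Left to right (same or higher precedence on left)
Postfix: 5 1 + 6 +


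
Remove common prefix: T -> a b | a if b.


Common prefix: 'a'
Factored: T -> a T', T' -> b | if b


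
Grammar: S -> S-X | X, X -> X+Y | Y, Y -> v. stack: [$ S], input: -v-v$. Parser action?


shift '-' to continue S -> S-X
Action: shift


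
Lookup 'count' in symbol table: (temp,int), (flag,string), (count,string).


Lookup 'count' → type string


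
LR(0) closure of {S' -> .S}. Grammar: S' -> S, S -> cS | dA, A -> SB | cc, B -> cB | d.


Start: S' -> .S
For each item with dot before a nonterminal B, add B -> .γ for every B-production
Closure: [S' -> .S, S -> .cS, S -> .dA]


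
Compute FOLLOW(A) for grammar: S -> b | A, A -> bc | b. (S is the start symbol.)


$ ∈ FOLLOW(S). For each A -> αBβ: add FIRST(β)\{ε} to FOLLOW(B); if β nullable, add FOLLOW(A).
FOLLOW(A) = {$}


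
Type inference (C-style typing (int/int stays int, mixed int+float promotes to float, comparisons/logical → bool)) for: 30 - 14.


Operand types: int - int
Rule: mixed int/float promotes to float; int/int stays int
Result type: int


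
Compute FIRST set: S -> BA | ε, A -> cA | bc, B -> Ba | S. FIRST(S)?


Per alternative of S: FIRST(BA) = {a, b, c}; FIRST(ε) = {ε}
FIRST(S) = {a, b, c, ε}


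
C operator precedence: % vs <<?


'%' is multiplicative (level 10); '<<' is shift (level 8)
Higher level binds tighter
'%' has higher precedence than '<<'


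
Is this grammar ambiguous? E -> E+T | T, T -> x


precedence layered via separate nonterminal T: deterministic
Unambiguous


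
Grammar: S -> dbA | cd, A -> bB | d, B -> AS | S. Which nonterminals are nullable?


A nonterminal is nullable iff some alternative derives ε (directly, or every symbol in it is nullable)
Nullable: {}


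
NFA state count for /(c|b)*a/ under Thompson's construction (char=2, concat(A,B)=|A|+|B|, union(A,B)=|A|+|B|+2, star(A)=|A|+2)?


Syntax tree has 3 char leaf(s), 1 union(s), 1 star(s)
chars contribute 3×2 = 6; each union adds +2; each star adds +2
Total: 6 + 2 + 2 = 10 states


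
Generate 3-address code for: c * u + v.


Break into single-operator statements:
t1 = c * u
t2 = t1 + v


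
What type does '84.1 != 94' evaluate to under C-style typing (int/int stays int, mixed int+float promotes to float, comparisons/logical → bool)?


Operand types: float != int
Rule: comparison yields bool
Result type: bool


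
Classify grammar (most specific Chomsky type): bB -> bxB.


LHS has context (more than one symbol) and |LHS| ≤ |RHS|
Classification: Type 1 (Context-Sensitive)


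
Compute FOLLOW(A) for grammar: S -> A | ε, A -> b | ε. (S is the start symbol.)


$ ∈ FOLLOW(S). For each A -> αBβ: add FIRST(β)\{ε} to FOLLOW(B); if β nullable, add FOLLOW(A).
FOLLOW(A) = {$}


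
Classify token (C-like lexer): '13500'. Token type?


Pattern: digits only
Type: INTEGER_LITERAL


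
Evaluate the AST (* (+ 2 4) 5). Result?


Evaluate inner: (+ 2 4) = 6
Evaluate root: (* 6 5) = 30
Result: 30


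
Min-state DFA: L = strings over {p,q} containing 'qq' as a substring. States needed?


KMP-style automaton: 2 progress states + 1 absorbing accept = 3
Minimal DFA: 3 states


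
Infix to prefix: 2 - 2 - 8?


left-to-right (same/higher precedence on left): tree is (- (- 2 2) 8)
Prefix: - - 2 2 8


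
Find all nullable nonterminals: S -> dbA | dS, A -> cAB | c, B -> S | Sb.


A nonterminal is nullable iff some alternative derives ε (directly, or every symbol in it is nullable)
Nullable: {}


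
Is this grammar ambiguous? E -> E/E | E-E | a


'a/a-a' has two parse trees (no precedence encoded between / and -)
Ambiguous


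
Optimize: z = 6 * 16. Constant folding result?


6 * 16 = 96 at compile time
Optimized: z = 96


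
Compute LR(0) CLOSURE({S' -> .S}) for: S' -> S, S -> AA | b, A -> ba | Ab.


Start: S' -> .S
For each item with dot before a nonterminal B, add B -> .γ for every B-production
Closure: [S' -> .S, S -> .AA, S -> .b, A -> .ba, A -> .Ab]


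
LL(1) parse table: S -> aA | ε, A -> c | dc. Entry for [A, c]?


For [A, c]: 'c' ∈ FIRST(c)
Entry: A -> c


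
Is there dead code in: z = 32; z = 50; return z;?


first assignment to z is overwritten before any read
Dead: 'z = 32'


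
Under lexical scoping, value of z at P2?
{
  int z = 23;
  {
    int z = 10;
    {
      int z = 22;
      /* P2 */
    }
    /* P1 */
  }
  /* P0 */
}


z declared in the same block as P2
z = 22


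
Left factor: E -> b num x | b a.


Common prefix: 'b'
Factored: E -> b E', E' -> num x | a


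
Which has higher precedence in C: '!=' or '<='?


'<=' is relational (level 7); '!=' is equality (level 6)
Higher level binds tighter
'<=' has higher precedence than '!='


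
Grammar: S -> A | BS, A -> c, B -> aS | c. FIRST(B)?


Per alternative of B: FIRST(aS) = {a}; FIRST(c) = {c}
FIRST(B) = {a, c}


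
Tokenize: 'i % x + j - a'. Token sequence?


Scan left to right, longest-match per lexeme
Tokens: ID(i), OP(%), ID(x), OP(+), ID(j), OP(-), ID(a)


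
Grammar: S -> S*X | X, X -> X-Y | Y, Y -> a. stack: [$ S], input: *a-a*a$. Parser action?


shift '*' to continue S -> S*X
Action: shift


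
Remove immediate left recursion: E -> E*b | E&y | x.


Left-recursive alternatives: E*b, E&y; non-recursive: x
Introduce E': E -> xE', E' -> *bE' | &yE' | ε


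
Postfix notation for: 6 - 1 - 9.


Left to right (same or higher precedence on left)
Postfix: 6 1 - 9 -


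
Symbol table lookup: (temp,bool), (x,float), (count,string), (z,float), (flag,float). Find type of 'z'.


Lookup 'z' → type float


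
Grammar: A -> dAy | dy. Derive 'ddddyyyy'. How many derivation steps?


Derivation: A => dAy => ddAyy => dddAyyy => ddddyyyy
Steps: 4


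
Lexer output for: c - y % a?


Scan left to right, longest-match per lexeme
Tokens: ID(c), OP(-), ID(y), OP(%), ID(a)


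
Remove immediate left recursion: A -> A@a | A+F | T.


Left-recursive alternatives: A@a, A+F; non-recursive: T
Introduce A': A -> TA', A' -> @aA' | +FA' | ε


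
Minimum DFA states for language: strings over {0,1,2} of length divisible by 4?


Track length mod 4: states 0..3, accept at 0
Minimal DFA: 4 states


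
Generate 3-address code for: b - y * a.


Break into single-operator statements:
t1 = y * a
t2 = b - t1


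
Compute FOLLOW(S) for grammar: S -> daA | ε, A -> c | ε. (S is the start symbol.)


$ ∈ FOLLOW(S). For each A -> αBβ: add FIRST(β)\{ε} to FOLLOW(B); if β nullable, add FOLLOW(A).
FOLLOW(S) = {$}


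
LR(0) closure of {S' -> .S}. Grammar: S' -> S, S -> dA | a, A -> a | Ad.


Start: S' -> .S
For each item with dot before a nonterminal B, add B -> .γ for every B-production
Closure: [S' -> .S, S -> .dA, S -> .a]


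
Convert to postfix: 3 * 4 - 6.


Left to right (same or higher precedence on left)
Postfix: 3 4 * 6 -


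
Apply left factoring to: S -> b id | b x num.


Common prefix: 'b'
Factored: S -> b S', S' -> id | x num


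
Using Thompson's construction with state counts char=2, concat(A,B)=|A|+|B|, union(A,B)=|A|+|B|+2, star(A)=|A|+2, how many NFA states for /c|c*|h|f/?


Syntax tree has 4 char leaf(s), 3 union(s), 1 star(s)
chars contribute 4×2 = 8; each union adds +2; each star adds +2
Total: 8 + 6 + 2 = 16 states


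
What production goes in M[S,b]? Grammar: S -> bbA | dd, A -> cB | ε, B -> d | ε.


For [S, b]: 'b' ∈ FIRST(bbA)
Entry: S -> bbA


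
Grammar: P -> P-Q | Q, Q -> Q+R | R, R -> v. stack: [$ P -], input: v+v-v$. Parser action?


no handle ('P-' is not any RHS); shift 'v'
Action: shift


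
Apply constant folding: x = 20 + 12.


20 + 12 = 32 at compile time
Optimized: x = 32


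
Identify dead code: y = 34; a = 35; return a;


y is assigned but never read
Dead: 'y = 34'


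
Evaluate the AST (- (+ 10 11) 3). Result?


Evaluate inner: (+ 10 11) = 21
Evaluate root: (- 21 3) = 18
Result: 18


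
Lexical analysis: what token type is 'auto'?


Pattern: reserved word
Type: KEYWORD


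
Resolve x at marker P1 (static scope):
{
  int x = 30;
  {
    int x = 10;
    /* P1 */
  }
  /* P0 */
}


x declared in the same block as P1
x = 10


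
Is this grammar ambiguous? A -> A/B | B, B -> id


precedence layered via separate nonterminal B: deterministic
Unambiguous


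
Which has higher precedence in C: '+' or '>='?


'+' is additive (level 9); '>=' is relational (level 7)
Higher level binds tighter
'+' has higher precedence than '>='


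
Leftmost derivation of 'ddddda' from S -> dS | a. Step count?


Derivation: S => dS => ddS => dddS => ddddS => dddddS => ddddda
Steps: 6


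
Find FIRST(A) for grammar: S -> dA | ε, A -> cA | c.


Per alternative of A: FIRST(cA) = {c}; FIRST(c) = {c}
FIRST(A) = {c}


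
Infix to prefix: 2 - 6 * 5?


'*' binds tighter: tree is (- 2 (* 6 5))
Prefix: - 2 * 6 5


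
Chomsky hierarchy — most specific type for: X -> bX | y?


Right-linear: every RHS is a terminal or a terminal followed by one nonterminal
Classification: Type 3 (Regular)


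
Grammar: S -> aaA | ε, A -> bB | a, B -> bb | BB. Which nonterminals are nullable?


A nonterminal is nullable iff some alternative derives ε (directly, or every symbol in it is nullable)
Nullable: {S}


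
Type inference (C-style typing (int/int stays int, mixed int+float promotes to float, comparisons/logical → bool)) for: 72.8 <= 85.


Operand types: float <= int
Rule: comparison yields bool
Result type: bool


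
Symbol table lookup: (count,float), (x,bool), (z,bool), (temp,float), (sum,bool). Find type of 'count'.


Lookup 'count' → type float


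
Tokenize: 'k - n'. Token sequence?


Scan left to right, longest-match per lexeme
Tokens: ID(k), OP(-), ID(n)


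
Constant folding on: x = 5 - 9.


5 - 9 = -4 at compile time
Optimized: x = -4


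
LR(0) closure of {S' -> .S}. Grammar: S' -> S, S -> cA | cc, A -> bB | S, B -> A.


Start: S' -> .S
For each item with dot before a nonterminal B, add B -> .γ for every B-production
Closure: [S' -> .S, S -> .cA, S -> .cc]


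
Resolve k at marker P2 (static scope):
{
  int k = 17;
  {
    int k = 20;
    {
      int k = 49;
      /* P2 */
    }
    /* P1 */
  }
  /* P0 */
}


k declared in the same block as P2
k = 49


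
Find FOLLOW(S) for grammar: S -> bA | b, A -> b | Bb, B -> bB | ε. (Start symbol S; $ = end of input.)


$ ∈ FOLLOW(S). For each A -> αBβ: add FIRST(β)\{ε} to FOLLOW(B); if β nullable, add FOLLOW(A).
FOLLOW(S) = {$}


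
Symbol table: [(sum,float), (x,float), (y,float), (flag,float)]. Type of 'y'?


Lookup 'y' → type float


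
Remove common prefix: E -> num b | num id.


Common prefix: 'num'
Factored: E -> num E', E' -> b | id


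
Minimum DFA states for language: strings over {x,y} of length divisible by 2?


Track length mod 2: states 0..1, accept at 0
Minimal DFA: 2 states


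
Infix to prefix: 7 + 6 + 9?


left-to-right (same/higher precedence on left): tree is (+ (+ 7 6) 9)
Prefix: + + 7 6 9


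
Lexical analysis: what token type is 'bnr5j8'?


Pattern: letter/underscore followed by alphanumerics, not a keyword
Type: IDENTIFIER


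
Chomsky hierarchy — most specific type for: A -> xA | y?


Right-linear: every RHS is a terminal or a terminal followed by one nonterminal
Classification: Type 3 (Regular)


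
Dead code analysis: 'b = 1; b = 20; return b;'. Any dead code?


first assignment to b is overwritten before any read
Dead: 'b = 1'


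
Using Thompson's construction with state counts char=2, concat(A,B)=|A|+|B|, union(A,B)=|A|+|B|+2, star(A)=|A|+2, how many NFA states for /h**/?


Syntax tree has 1 char leaf(s), 0 union(s), 2 star(s)
chars contribute 1×2 = 2; each union adds +2; each star adds +2
Total: 2 + 0 + 4 = 6 states


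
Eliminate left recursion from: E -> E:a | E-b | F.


Left-recursive alternatives: E:a, E-b; non-recursive: F
Introduce E': E -> FE', E' -> :aE' | -bE' | ε


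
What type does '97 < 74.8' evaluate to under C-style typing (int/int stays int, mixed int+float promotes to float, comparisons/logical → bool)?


Operand types: int < float
Rule: comparison yields bool
Result type: bool


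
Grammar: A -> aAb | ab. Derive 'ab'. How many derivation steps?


Derivation: A => ab
Steps: 1


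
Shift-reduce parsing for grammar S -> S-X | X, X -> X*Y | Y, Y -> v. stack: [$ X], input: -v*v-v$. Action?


lookahead ∉ {*} so X won't extend; reduce S -> X
Action: reduce (S -> X)


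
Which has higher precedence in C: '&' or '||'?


'&' is bitwise AND (level 5); '||' is logical OR (level 1)
Higher level binds tighter
'&' has higher precedence than '||'


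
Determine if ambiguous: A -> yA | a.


right-linear, alternatives start with distinct terminals 'y' vs 'a': unique leftmost derivation
Unambiguous


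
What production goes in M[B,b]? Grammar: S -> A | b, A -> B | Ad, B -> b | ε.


For [B, b]: 'b' ∈ FIRST(b)
Entry: B -> b


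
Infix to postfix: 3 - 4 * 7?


* has higher precedence, evaluate 4*7 first
Postfix: 3 4 7 * -


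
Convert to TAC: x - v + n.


Break into single-operator statements:
t1 = x - v
t2 = t1 + n


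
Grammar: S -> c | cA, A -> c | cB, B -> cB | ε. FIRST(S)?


Per alternative of S: FIRST(c) = {c}; FIRST(cA) = {c}
FIRST(S) = {c}


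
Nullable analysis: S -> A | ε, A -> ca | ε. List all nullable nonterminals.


A nonterminal is nullable iff some alternative derives ε (directly, or every symbol in it is nullable)
Nullable: {A, S}


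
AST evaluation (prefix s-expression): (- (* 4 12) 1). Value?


Evaluate inner: (* 4 12) = 48
Evaluate root: (- 48 1) = 47
Result: 47


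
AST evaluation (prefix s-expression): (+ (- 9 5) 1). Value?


Evaluate inner: (- 9 5) = 4
Evaluate root: (+ 4 1) = 5
Result: 5


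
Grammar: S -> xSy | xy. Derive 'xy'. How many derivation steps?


Derivation: S => xy
Steps: 1


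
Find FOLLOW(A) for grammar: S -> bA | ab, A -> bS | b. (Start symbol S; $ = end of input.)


$ ∈ FOLLOW(S). For each A -> αBβ: add FIRST(β)\{ε} to FOLLOW(B); if β nullable, add FOLLOW(A).
FOLLOW(A) = {$}


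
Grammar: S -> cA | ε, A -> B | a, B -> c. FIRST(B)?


Per alternative of B: FIRST(c) = {c}
FIRST(B) = {c}


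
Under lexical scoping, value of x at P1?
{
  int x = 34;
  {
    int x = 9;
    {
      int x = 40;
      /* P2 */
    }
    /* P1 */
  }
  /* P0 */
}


x declared in the same block as P1
x = 9


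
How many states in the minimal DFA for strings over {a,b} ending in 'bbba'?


Track the longest suffix of input matching a prefix of 'bbba': 5 classes (prefixes of length 0..4)
Minimal DFA: 5 states


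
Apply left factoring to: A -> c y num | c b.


Common prefix: 'c'
Factored: A -> c A', A' -> y num | b


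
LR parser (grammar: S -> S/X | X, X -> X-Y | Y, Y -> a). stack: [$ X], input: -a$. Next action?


shift '-' to continue X -> X-Y
Action: shift


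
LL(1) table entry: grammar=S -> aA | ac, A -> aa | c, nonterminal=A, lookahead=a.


For [A, a]: 'a' ∈ FIRST(aa)
Entry: A -> aa


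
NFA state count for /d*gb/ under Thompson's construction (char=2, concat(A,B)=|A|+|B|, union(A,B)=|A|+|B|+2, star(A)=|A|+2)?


Syntax tree has 3 char leaf(s), 0 union(s), 1 star(s)
chars contribute 3×2 = 6; each union adds +2; each star adds +2
Total: 6 + 0 + 2 = 8 states


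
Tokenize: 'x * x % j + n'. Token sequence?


Scan left to right, longest-match per lexeme
Tokens: ID(x), OP(*), ID(x), OP(%), ID(j), OP(+), ID(n)


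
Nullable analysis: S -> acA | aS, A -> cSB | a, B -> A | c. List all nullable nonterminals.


A nonterminal is nullable iff some alternative derives ε (directly, or every symbol in it is nullable)
Nullable: {}


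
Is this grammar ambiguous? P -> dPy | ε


balanced d^n…y^n: each string has a unique parse
Unambiguous


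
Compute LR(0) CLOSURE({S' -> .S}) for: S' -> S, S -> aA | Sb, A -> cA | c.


Start: S' -> .S
For each item with dot before a nonterminal B, add B -> .γ for every B-production
Closure: [S' -> .S, S -> .aA, S -> .Sb]


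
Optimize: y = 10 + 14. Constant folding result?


10 + 14 = 24 at compile time
Optimized: y = 24


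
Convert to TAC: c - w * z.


Break into single-operator statements:
t1 = w * z
t2 = c - t1


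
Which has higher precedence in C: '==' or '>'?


'>' is relational (level 7); '==' is equality (level 6)
Higher level binds tighter
'>' has higher precedence than '=='


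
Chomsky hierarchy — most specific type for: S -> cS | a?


Right-linear: every RHS is a terminal or a terminal followed by one nonterminal
Classification: Type 3 (Regular)


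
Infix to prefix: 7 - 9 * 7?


'*' binds tighter: tree is (- 7 (* 9 7))
Prefix: - 7 * 9 7


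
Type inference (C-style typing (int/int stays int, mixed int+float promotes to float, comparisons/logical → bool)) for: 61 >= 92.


Operand types: int >= int
Rule: comparison yields bool
Result type: bool


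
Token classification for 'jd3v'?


Pattern: letter/underscore followed by alphanumerics, not a keyword
Type: IDENTIFIER


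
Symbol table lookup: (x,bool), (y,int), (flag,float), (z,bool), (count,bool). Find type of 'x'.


Lookup 'x' → type bool


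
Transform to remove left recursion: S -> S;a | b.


Left-recursive alternatives: S;a; non-recursive: b
Introduce S': S -> bS', S' -> ;aS' | ε


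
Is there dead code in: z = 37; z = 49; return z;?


first assignment to z is overwritten before any read
Dead: 'z = 37'
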